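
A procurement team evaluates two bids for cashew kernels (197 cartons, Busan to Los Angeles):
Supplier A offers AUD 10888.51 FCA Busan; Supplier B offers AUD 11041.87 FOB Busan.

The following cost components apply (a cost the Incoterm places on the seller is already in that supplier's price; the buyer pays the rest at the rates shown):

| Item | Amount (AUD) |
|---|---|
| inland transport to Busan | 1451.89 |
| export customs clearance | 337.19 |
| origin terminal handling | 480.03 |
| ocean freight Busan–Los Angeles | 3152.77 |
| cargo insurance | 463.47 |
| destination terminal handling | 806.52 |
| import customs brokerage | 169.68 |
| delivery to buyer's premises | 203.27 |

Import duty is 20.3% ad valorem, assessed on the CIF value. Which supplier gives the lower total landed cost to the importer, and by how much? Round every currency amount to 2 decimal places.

Supplier A (FCA):
CIF value = FCA price + origin terminal + freight + insurance = 10888.51 + 480.03 + 3152.77 + 463.47 = 14984.78
Import duty = 14984.78 × 20.3% = 3041.91
Buyer bears (A): 480.03 + 3152.77 + 463.47 + 806.52 + 169.68 + 203.27 = 5275.74
Landed cost (A) = invoice 10888.51 + 5275.74 + duty 3041.91 = 19206.16
Supplier B (FOB):
CIF value = FOB price + freight + insurance = 11041.87 + 3152.77 + 463.47 = 14658.11
Import duty = 14658.11 × 20.3% = 2975.60
Buyer bears (B): 3152.77 + 463.47 + 806.52 + 169.68 + 203.27 = 4795.71
Landed cost (B) = invoice 11041.87 + 4795.71 + duty 2975.60 = 18813.18
Difference = |19206.16 − 18813.18| = 392.98

Supplier B is cheaper by AUD 392.98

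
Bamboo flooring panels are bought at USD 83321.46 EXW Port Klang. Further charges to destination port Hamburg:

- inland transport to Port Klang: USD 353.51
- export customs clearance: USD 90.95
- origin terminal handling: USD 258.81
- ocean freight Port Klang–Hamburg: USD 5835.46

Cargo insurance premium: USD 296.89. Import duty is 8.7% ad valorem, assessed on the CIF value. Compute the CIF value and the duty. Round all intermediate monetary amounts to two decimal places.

CIF = EXW price + pre-shipment costs + freight + insurance
CIF = 83321.46 + 353.51 + 90.95 + 258.81 + 5835.46 + 296.89 = 90157.08
Import duty = 90157.08 × 8.7% = 7843.67

CIF value: USD 90157.08; import duty: USD 7843.67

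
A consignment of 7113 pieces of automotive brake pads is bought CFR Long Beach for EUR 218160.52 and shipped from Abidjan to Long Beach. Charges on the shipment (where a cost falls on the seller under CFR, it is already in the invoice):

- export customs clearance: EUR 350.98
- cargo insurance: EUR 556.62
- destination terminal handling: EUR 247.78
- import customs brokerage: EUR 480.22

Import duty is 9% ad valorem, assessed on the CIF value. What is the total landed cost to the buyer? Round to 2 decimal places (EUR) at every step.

Total landed cost: EUR 239129.68

CFR: the seller pays costs through ocean freight to the destination port, but not insurance.
Already in the invoice (seller's account under CFR): export clearance — exclude.
CIF value = CFR price + insurance = 218160.52 + 556.62 = 218717.14
Import duty = 218717.14 × 9% = 19684.54
Buyer bears: insurance 556.62 + destination terminal 247.78 + brokerage 480.22 + duty 19684.54 = 20969.16
Landed cost = invoice 218160.52 + 20969.16 = 239129.68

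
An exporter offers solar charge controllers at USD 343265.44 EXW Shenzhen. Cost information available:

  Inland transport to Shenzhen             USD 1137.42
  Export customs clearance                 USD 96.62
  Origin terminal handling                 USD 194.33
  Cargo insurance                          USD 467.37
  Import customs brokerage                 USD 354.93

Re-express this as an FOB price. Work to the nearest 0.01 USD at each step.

FOB price: USD 344693.81

Not relevant to the conversion: insurance, brokerage — on the buyer under both terms; not part of either seller's price.
From EXW to FOB, the seller additionally bears: inland to port, export clearance, origin terminal.
FOB price = 343265.44 + 1137.42 + 96.62 + 194.33 = 344693.81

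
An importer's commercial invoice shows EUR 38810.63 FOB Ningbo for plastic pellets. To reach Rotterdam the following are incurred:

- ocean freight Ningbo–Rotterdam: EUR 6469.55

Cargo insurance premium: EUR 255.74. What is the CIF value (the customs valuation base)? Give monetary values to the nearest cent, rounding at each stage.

CIF value: EUR 45535.92

CIF = FOB price + freight + insurance
CIF = 38810.63 + 6469.55 + 255.74 = 45535.92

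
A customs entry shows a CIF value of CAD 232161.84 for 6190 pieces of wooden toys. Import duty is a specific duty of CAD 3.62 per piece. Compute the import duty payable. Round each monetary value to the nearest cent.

Import duty = 6190 × 3.62 = 22407.80

Import duty: CAD 22407.80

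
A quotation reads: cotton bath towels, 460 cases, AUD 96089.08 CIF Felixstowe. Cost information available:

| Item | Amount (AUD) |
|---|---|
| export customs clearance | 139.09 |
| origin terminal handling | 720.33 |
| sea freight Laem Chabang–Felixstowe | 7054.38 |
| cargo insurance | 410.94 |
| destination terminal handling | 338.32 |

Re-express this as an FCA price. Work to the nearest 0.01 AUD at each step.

Not relevant to the conversion: export clearance — on the seller under both CIF and FCA; already in the CIF price and stays in the FCA price. destination terminal — on the buyer under both terms; not part of either seller's price.
From CIF to FCA, the seller no longer bears: origin terminal, freight, insurance.
FCA price = 96089.08 − 720.33 − 7054.38 − 410.94 = 87903.43

FCA price: AUD 87903.43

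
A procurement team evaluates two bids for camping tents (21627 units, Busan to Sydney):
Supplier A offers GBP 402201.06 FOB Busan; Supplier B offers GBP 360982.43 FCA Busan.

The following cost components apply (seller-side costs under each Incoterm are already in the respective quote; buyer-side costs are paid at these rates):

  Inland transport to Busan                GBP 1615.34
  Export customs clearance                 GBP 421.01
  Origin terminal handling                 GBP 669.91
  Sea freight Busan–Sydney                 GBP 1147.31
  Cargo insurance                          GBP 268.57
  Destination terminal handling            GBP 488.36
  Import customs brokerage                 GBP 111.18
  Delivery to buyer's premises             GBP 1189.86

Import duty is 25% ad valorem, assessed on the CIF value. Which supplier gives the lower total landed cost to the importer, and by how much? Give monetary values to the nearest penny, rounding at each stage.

Supplier A (FOB):
CIF value = FOB price + freight + insurance = 402201.06 + 1147.31 + 268.57 = 403616.94
Import duty = 403616.94 × 25% = 100904.24
Buyer bears (A): 1147.31 + 268.57 + 488.36 + 111.18 + 1189.86 = 3205.28
Landed cost (A) = invoice 402201.06 + 3205.28 + duty 100904.24 = 506310.58
Supplier B (FCA):
CIF value = FCA price + origin terminal + freight + insurance = 360982.43 + 669.91 + 1147.31 + 268.57 = 363068.22
Import duty = 363068.22 × 25% = 90767.06
Buyer bears (B): 669.91 + 1147.31 + 268.57 + 488.36 + 111.18 + 1189.86 = 3875.19
Landed cost (B) = invoice 360982.43 + 3875.19 + duty 90767.06 = 455624.68
Difference = |506310.58 − 455624.68| = 50685.90

Supplier B is cheaper by GBP 50685.90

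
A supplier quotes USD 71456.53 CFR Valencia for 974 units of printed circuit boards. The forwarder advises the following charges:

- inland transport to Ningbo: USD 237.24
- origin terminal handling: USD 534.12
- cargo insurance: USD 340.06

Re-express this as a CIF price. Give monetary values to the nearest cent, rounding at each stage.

CIF price: USD 71796.59

Not relevant to the conversion: origin terminal, inland to port — on the seller under both CFR and CIF; already in the CFR price and stays in the CIF price.
From CFR to CIF, the seller additionally bears: insurance.
CIF price = 71456.53 + 340.06 = 71796.59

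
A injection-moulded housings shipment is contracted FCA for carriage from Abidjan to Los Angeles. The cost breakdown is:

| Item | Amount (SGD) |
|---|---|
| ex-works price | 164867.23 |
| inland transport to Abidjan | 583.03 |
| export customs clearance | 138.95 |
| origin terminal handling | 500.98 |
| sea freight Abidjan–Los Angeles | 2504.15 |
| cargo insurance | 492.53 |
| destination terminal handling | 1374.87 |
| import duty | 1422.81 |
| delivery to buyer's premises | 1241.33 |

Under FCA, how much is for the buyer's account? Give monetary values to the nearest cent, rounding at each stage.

FCA: the seller delivers export-cleared goods to the carrier; the buyer bears costs from that point.
Seller's account: goods 164867.23 + inland to port 583.03 + export clearance 138.95 = 165589.21
Buyer's account: origin terminal 500.98 + freight 2504.15 + insurance 492.53 + destination terminal 1374.87 + duty 1422.81 + delivery 1241.33 = 7536.67

Buyer's account: SGD 7536.67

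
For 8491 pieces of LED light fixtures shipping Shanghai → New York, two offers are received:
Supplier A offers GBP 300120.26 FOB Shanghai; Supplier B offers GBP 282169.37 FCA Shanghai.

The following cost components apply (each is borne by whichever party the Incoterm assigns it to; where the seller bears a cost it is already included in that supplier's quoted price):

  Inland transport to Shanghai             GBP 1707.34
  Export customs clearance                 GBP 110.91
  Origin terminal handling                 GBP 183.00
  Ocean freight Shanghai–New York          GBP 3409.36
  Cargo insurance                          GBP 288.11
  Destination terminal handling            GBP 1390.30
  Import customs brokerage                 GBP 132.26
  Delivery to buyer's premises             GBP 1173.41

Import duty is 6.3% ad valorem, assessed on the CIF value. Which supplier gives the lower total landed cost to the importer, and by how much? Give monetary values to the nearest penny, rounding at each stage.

Supplier B is cheaper by GBP 18887.27

Supplier A (FOB):
CIF value = FOB price + freight + insurance = 300120.26 + 3409.36 + 288.11 = 303817.73
Import duty = 303817.73 × 6.3% = 19140.52
Buyer bears (A): 3409.36 + 288.11 + 1390.30 + 132.26 + 1173.41 = 6393.44
Landed cost (A) = invoice 300120.26 + 6393.44 + duty 19140.52 = 325654.22
Supplier B (FCA):
CIF value = FCA price + origin terminal + freight + insurance = 282169.37 + 183.00 + 3409.36 + 288.11 = 286049.84
Import duty = 286049.84 × 6.3% = 18021.14
Buyer bears (B): 183.00 + 3409.36 + 288.11 + 1390.30 + 132.26 + 1173.41 = 6576.44
Landed cost (B) = invoice 282169.37 + 6576.44 + duty 18021.14 = 306766.95
Difference = |325654.22 − 306766.95| = 18887.27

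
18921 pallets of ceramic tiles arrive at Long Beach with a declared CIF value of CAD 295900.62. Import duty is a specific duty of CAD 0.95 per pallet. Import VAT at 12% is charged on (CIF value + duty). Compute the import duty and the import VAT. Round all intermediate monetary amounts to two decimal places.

Import duty = 18921 × 0.95 = 17974.95
VAT base = CIF + duty = 295900.62 + 17974.95 = 313875.57
Import VAT = 313875.57 × 12% = 37665.07

Import duty: CAD 17974.95; import VAT: CAD 37665.07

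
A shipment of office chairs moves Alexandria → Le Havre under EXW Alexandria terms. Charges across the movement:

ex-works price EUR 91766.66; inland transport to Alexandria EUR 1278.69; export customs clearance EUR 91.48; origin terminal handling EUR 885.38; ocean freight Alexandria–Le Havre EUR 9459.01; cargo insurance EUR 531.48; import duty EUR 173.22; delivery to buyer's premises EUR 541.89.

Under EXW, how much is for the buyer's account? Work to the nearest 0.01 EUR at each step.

Buyer's account: EUR 12961.15

EXW: the seller makes goods available at their premises; the buyer bears all onward costs.
Seller's account: goods 91766.66 = 91766.66
Buyer's account: inland to port 1278.69 + export clearance 91.48 + origin terminal 885.38 + freight 9459.01 + insurance 531.48 + duty 173.22 + delivery 541.89 = 12961.15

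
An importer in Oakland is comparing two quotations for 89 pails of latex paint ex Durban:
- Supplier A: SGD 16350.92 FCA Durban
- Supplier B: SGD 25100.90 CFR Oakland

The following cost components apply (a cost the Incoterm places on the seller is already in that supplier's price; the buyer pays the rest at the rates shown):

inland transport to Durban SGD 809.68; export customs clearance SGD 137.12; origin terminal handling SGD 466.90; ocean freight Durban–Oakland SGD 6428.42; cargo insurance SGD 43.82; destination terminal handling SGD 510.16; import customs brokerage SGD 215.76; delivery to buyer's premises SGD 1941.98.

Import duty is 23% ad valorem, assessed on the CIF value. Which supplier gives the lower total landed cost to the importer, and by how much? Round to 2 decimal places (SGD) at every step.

Supplier A is cheaper by SGD 2281.24

Supplier A (FCA):
CIF value = FCA price + origin terminal + freight + insurance = 16350.92 + 466.90 + 6428.42 + 43.82 = 23290.06
Import duty = 23290.06 × 23% = 5356.71
Buyer bears (A): 466.90 + 6428.42 + 43.82 + 510.16 + 215.76 + 1941.98 = 9607.04
Landed cost (A) = invoice 16350.92 + 9607.04 + duty 5356.71 = 31314.67
Supplier B (CFR):
CIF value = CFR price + insurance = 25100.90 + 43.82 = 25144.72
Import duty = 25144.72 × 23% = 5783.29
Buyer bears (B): 43.82 + 510.16 + 215.76 + 1941.98 = 2711.72
Landed cost (B) = invoice 25100.90 + 2711.72 + duty 5783.29 = 33595.91
Difference = |31314.67 − 33595.91| = 2281.24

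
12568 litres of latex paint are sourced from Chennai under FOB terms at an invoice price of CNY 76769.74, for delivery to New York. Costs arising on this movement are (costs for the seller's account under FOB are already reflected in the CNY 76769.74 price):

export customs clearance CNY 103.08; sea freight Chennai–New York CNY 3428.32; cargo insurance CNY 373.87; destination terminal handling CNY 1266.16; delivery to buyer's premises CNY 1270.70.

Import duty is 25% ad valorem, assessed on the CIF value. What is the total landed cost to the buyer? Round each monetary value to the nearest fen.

FOB: the seller bears costs until goods are on board at the origin port; the buyer bears freight, insurance and all costs thereafter.
Already in the invoice (seller's account under FOB): export clearance — exclude.
CIF value = FOB price + freight + insurance = 76769.74 + 3428.32 + 373.87 = 80571.93
Import duty = 80571.93 × 25% = 20142.98
Buyer bears: freight 3428.32 + insurance 373.87 + destination terminal 1266.16 + delivery 1270.70 + duty 20142.98 = 26482.03
Landed cost = invoice 76769.74 + 26482.03 = 103251.77

Total landed cost: CNY 103251.77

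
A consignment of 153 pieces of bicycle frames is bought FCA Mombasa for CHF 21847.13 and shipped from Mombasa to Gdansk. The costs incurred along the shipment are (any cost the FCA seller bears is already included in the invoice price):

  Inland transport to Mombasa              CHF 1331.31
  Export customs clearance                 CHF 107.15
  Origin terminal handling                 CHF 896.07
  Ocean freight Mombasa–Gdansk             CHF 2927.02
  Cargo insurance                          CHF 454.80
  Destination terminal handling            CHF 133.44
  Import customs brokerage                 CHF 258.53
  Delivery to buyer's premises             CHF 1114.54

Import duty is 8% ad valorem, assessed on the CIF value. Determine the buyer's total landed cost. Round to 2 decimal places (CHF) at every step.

FCA: the seller delivers export-cleared goods to the carrier; the buyer bears costs from that point.
Already in the invoice (seller's account under FCA): inland to port, export clearance — exclude.
CIF value = FCA price + origin terminal + freight + insurance = 21847.13 + 896.07 + 2927.02 + 454.80 = 26125.02
Import duty = 26125.02 × 8% = 2090.00
Buyer bears: origin terminal 896.07 + freight 2927.02 + insurance 454.80 + destination terminal 133.44 + brokerage 258.53 + delivery 1114.54 + duty 2090.00 = 7874.40
Landed cost = invoice 21847.13 + 7874.40 = 29721.53

Total landed cost: CHF 29721.53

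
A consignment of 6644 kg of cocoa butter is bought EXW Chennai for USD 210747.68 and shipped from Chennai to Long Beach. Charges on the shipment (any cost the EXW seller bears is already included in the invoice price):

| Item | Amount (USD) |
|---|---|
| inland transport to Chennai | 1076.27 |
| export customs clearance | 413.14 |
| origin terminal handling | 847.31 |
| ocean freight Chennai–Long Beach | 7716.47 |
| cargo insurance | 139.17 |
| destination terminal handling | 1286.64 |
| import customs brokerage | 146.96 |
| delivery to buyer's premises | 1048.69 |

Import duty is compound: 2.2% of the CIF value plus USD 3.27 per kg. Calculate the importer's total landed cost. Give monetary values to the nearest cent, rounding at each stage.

Total landed cost: USD 250008.89

EXW: the seller makes goods available at their premises; the buyer bears all onward costs.
CIF value = EXW price + inland to port + export clearance + origin terminal + freight + insurance = 210747.68 + 1076.27 + 413.14 + 847.31 + 7716.47 + 139.17 = 220940.04
Ad valorem component: 220940.04 × 2.2% = 4860.68
Specific component: 6644 × 3.27 = 21725.88
Import duty = 4860.68 + 21725.88 = 26586.56
Buyer bears: inland to port 1076.27 + export clearance 413.14 + origin terminal 847.31 + freight 7716.47 + insurance 139.17 + destination terminal 1286.64 + brokerage 146.96 + delivery 1048.69 + duty 26586.56 = 39261.21
Landed cost = invoice 210747.68 + 39261.21 = 250008.89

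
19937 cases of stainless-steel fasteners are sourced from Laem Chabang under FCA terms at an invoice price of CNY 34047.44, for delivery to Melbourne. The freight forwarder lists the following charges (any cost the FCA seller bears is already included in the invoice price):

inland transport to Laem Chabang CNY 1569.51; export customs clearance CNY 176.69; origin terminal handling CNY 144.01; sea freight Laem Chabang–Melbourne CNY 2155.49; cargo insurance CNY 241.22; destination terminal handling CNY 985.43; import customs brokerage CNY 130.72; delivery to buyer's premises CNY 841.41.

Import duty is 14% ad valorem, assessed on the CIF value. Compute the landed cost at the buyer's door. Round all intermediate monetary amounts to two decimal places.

Total landed cost: CNY 43668.06

FCA: the seller delivers export-cleared goods to the carrier; the buyer bears costs from that point.
Already in the invoice (seller's account under FCA): inland to port, export clearance — exclude.
CIF value = FCA price + origin terminal + freight + insurance = 34047.44 + 144.01 + 2155.49 + 241.22 = 36588.16
Import duty = 36588.16 × 14% = 5122.34
Buyer bears: origin terminal 144.01 + freight 2155.49 + insurance 241.22 + destination terminal 985.43 + brokerage 130.72 + delivery 841.41 + duty 5122.34 = 9620.62
Landed cost = invoice 34047.44 + 9620.62 = 43668.06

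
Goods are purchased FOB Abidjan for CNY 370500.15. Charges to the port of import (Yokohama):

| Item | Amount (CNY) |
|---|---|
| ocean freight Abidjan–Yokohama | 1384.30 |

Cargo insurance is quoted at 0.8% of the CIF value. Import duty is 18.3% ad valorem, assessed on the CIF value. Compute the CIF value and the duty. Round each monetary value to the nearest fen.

Let C be the CIF value. C = FOB price + freight + 0.8% × C
C − 0.8% × C = 370500.15 + 1384.30
0.992 × C = 371884.45
C = 371884.45 / 0.992 = 374883.52
Insurance premium = 0.8% × 374883.52 = 2999.07
Import duty = 374883.52 × 18.3% = 68603.68

CIF value: CNY 374883.52; import duty: CNY 68603.68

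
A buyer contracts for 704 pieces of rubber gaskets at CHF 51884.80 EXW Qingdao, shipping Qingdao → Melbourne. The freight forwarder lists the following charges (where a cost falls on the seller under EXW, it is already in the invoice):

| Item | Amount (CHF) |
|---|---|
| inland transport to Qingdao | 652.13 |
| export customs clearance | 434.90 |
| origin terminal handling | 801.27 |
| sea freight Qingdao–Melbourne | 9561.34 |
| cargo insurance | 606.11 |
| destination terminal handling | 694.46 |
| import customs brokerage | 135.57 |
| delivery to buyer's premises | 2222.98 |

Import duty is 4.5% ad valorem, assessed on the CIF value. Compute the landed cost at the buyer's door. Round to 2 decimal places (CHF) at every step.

EXW: the seller makes goods available at their premises; the buyer bears all onward costs.
CIF value = EXW price + inland to port + export clearance + origin terminal + freight + insurance = 51884.80 + 652.13 + 434.90 + 801.27 + 9561.34 + 606.11 = 63940.55
Import duty = 63940.55 × 4.5% = 2877.32
Buyer bears: inland to port 652.13 + export clearance 434.90 + origin terminal 801.27 + freight 9561.34 + insurance 606.11 + destination terminal 694.46 + brokerage 135.57 + delivery 2222.98 + duty 2877.32 = 17986.08
Landed cost = invoice 51884.80 + 17986.08 = 69870.88

Total landed cost: CHF 69870.88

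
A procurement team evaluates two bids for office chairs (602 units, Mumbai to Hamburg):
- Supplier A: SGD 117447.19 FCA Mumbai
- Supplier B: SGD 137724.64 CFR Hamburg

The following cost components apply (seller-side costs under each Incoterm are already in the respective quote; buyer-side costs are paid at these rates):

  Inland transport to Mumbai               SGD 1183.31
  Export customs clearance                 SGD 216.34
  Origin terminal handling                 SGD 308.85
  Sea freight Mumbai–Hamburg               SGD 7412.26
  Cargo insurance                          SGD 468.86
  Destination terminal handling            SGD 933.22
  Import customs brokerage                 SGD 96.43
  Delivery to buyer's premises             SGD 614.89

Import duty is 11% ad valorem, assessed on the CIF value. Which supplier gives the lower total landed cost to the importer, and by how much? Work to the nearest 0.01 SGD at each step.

Supplier A (FCA):
CIF value = FCA price + origin terminal + freight + insurance = 117447.19 + 308.85 + 7412.26 + 468.86 = 125637.16
Import duty = 125637.16 × 11% = 13820.09
Buyer bears (A): 308.85 + 7412.26 + 468.86 + 933.22 + 96.43 + 614.89 = 9834.51
Landed cost (A) = invoice 117447.19 + 9834.51 + duty 13820.09 = 141101.79
Supplier B (CFR):
CIF value = CFR price + insurance = 137724.64 + 468.86 = 138193.50
Import duty = 138193.50 × 11% = 15201.29
Buyer bears (B): 468.86 + 933.22 + 96.43 + 614.89 = 2113.40
Landed cost (B) = invoice 137724.64 + 2113.40 + duty 15201.29 = 155039.33
Difference = |141101.79 − 155039.33| = 13937.54

Supplier A is cheaper by SGD 13937.54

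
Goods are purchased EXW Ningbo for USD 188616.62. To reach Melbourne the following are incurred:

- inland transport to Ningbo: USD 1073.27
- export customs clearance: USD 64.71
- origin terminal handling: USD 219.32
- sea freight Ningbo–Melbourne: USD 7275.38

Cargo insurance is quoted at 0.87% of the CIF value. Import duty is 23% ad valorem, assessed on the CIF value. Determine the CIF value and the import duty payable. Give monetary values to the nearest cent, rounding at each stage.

Let C be the CIF value. C = EXW price + pre-shipment costs + freight + 0.87% × C
C − 0.87% × C = 188616.62 + 1073.27 + 64.71 + 219.32 + 7275.38
0.9913 × C = 197249.30
C = 197249.30 / 0.9913 = 198980.43
Insurance premium = 0.87% × 198980.43 = 1731.13
Import duty = 198980.43 × 23% = 45765.50

CIF value: USD 198980.43; import duty: USD 45765.50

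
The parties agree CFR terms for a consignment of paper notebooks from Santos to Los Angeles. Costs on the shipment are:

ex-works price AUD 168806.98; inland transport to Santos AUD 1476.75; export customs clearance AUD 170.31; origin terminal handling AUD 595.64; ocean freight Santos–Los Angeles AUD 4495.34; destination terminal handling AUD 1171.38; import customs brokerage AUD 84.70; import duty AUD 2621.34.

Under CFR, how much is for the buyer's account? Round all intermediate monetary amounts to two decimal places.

Buyer's account: AUD 3877.42

CFR: the seller pays costs through ocean freight to the destination port, but not insurance.
Seller's account: goods 168806.98 + inland to port 1476.75 + export clearance 170.31 + origin terminal 595.64 + freight 4495.34 = 175545.02
Buyer's account: destination terminal 1171.38 + brokerage 84.70 + duty 2621.34 = 3877.42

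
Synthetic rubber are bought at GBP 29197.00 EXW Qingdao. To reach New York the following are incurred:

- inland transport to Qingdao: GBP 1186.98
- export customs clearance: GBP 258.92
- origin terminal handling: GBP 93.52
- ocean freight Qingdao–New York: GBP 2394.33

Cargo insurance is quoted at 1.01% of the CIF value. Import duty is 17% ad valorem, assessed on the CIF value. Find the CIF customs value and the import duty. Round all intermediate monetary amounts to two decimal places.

CIF value: GBP 33468.78; import duty: GBP 5689.69

Let C be the CIF value. C = EXW price + pre-shipment costs + freight + 1.01% × C
C − 1.01% × C = 29197.00 + 1186.98 + 258.92 + 93.52 + 2394.33
0.9899 × C = 33130.75
C = 33130.75 / 0.9899 = 33468.78
Insurance premium = 1.01% × 33468.78 = 338.03
Import duty = 33468.78 × 17% = 5689.69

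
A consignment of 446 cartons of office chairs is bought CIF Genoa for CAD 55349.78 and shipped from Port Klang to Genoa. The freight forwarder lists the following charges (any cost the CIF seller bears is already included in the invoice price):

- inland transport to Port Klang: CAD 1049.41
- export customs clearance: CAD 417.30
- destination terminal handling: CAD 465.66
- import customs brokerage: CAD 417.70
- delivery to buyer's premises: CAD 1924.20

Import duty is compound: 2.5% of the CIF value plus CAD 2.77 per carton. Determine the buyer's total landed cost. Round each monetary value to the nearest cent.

CIF: the seller pays costs through ocean freight and marine insurance to the destination port.
Already in the invoice (seller's account under CIF): inland to port, export clearance — exclude.
The CIF price already equals the CIF value: 55349.78
Ad valorem component: 55349.78 × 2.5% = 1383.74
Specific component: 446 × 2.77 = 1235.42
Import duty = 1383.74 + 1235.42 = 2619.16
Buyer bears: destination terminal 465.66 + brokerage 417.70 + delivery 1924.20 + duty 2619.16 = 5426.72
Landed cost = invoice 55349.78 + 5426.72 = 60776.50

Total landed cost: CAD 60776.50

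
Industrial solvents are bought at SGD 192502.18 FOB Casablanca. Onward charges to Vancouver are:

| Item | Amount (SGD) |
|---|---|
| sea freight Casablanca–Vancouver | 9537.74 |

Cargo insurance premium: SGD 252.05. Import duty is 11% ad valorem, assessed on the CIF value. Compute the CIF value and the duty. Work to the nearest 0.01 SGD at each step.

CIF = FOB price + freight + insurance
CIF = 192502.18 + 9537.74 + 252.05 = 202291.97
Import duty = 202291.97 × 11% = 22252.12

CIF value: SGD 202291.97; import duty: SGD 22252.12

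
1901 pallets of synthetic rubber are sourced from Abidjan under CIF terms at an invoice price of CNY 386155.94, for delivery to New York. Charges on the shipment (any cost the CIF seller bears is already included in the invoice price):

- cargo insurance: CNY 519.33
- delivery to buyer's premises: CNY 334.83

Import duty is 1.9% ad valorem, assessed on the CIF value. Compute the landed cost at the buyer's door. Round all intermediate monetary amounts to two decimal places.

Total landed cost: CNY 393827.73

CIF: the seller pays costs through ocean freight and marine insurance to the destination port.
Already in the invoice (seller's account under CIF): insurance — exclude.
The CIF price already equals the CIF value: 386155.94
Import duty = 386155.94 × 1.9% = 7336.96
Buyer bears: delivery 334.83 + duty 7336.96 = 7671.79
Landed cost = invoice 386155.94 + 7671.79 = 393827.73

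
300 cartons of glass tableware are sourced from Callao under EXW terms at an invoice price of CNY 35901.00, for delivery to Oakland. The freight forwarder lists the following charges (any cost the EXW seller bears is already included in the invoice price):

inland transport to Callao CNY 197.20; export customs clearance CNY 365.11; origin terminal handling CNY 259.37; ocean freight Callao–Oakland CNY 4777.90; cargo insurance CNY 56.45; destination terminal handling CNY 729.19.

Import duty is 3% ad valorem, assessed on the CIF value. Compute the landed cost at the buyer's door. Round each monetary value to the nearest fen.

Total landed cost: CNY 43532.93

EXW: the seller makes goods available at their premises; the buyer bears all onward costs.
CIF value = EXW price + inland to port + export clearance + origin terminal + freight + insurance = 35901.00 + 197.20 + 365.11 + 259.37 + 4777.90 + 56.45 = 41557.03
Import duty = 41557.03 × 3% = 1246.71
Buyer bears: inland to port 197.20 + export clearance 365.11 + origin terminal 259.37 + freight 4777.90 + insurance 56.45 + destination terminal 729.19 + duty 1246.71 = 7631.93
Landed cost = invoice 35901.00 + 7631.93 = 43532.93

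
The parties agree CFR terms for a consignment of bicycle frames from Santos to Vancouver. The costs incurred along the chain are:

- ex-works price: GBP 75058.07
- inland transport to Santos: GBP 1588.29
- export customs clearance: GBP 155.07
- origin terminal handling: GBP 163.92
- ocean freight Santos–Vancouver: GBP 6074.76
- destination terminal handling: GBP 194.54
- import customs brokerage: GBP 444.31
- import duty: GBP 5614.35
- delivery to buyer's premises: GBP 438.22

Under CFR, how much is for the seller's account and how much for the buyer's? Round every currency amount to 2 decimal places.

CFR: the seller pays costs through ocean freight to the destination port, but not insurance.
Seller's account: goods 75058.07 + inland to port 1588.29 + export clearance 155.07 + origin terminal 163.92 + freight 6074.76 = 83040.11
Buyer's account: destination terminal 194.54 + brokerage 444.31 + duty 5614.35 + delivery 438.22 = 6691.42

Seller: GBP 83040.11; buyer: GBP 6691.42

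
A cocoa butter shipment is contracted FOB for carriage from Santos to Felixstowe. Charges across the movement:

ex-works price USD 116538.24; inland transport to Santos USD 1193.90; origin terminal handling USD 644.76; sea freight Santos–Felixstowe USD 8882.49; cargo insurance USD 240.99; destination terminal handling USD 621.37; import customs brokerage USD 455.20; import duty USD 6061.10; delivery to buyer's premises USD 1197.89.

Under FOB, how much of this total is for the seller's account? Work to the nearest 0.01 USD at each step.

FOB: the seller bears costs until goods are on board at the origin port; the buyer bears freight, insurance and all costs thereafter.
Seller's account: goods 116538.24 + inland to port 1193.90 + origin terminal 644.76 = 118376.90
Buyer's account: freight 8882.49 + insurance 240.99 + destination terminal 621.37 + brokerage 455.20 + duty 6061.10 + delivery 1197.89 = 17459.04

Seller's account: USD 118376.90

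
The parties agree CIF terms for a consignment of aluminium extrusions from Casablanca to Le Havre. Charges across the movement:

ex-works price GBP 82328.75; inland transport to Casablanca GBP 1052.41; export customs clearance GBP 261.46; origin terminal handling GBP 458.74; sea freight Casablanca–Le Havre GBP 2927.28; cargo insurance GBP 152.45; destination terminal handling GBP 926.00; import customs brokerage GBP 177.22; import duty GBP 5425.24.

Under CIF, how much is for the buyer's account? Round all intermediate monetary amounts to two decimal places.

Buyer's account: GBP 6528.46

CIF: the seller pays costs through ocean freight and marine insurance to the destination port.
Seller's account: goods 82328.75 + inland to port 1052.41 + export clearance 261.46 + origin terminal 458.74 + freight 2927.28 + insurance 152.45 = 87181.09
Buyer's account: destination terminal 926.00 + brokerage 177.22 + duty 5425.24 = 6528.46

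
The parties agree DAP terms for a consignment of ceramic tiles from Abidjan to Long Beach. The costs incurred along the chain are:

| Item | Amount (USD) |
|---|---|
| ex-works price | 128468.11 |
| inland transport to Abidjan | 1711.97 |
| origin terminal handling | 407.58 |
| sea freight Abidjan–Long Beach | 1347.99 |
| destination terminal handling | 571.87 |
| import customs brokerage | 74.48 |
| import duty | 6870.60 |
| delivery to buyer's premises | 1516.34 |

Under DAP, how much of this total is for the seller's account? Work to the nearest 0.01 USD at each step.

Seller's account: USD 134023.86

DAP: the seller bears all costs to the named destination except import duty and clearance.
Seller's account: goods 128468.11 + inland to port 1711.97 + origin terminal 407.58 + freight 1347.99 + destination terminal 571.87 + delivery 1516.34 = 134023.86
Buyer's account: brokerage 74.48 + duty 6870.60 = 6945.08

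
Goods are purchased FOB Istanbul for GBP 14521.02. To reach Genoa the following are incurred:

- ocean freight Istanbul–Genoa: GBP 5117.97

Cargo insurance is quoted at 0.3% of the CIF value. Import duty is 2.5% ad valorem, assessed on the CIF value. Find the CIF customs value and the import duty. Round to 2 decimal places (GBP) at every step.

CIF value: GBP 19698.08; import duty: GBP 492.45

Let C be the CIF value. C = FOB price + freight + 0.3% × C
C − 0.3% × C = 14521.02 + 5117.97
0.997 × C = 19638.99
C = 19638.99 / 0.997 = 19698.08
Insurance premium = 0.3% × 19698.08 = 59.09
Import duty = 19698.08 × 2.5% = 492.45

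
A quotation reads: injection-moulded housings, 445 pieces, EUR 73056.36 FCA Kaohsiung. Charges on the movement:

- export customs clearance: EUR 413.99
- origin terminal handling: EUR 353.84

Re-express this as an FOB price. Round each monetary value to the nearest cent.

Not relevant to the conversion: export clearance — on the seller under both FCA and FOB; already in the FCA price and stays in the FOB price.
From FCA to FOB, the seller additionally bears: origin terminal.
FOB price = 73056.36 + 353.84 = 73410.20

FOB price: EUR 73410.20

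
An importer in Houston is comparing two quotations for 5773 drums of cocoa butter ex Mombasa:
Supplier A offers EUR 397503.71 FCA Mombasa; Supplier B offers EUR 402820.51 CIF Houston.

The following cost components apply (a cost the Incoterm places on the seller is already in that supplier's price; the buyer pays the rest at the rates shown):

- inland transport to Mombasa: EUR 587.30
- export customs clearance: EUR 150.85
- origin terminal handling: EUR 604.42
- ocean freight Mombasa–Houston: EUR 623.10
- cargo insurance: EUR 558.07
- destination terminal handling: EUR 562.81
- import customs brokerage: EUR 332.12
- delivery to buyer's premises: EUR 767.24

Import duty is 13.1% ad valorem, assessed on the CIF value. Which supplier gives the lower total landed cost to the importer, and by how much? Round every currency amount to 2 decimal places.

Supplier A is cheaper by EUR 3993.80

Supplier A (FCA):
CIF value = FCA price + origin terminal + freight + insurance = 397503.71 + 604.42 + 623.10 + 558.07 = 399289.30
Import duty = 399289.30 × 13.1% = 52306.90
Buyer bears (A): 604.42 + 623.10 + 558.07 + 562.81 + 332.12 + 767.24 = 3447.76
Landed cost (A) = invoice 397503.71 + 3447.76 + duty 52306.90 = 453258.37
Supplier B (CIF):
The CIF price already equals the CIF value: 402820.51
Import duty = 402820.51 × 13.1% = 52769.49
Buyer bears (B): 562.81 + 332.12 + 767.24 = 1662.17
Landed cost (B) = invoice 402820.51 + 1662.17 + duty 52769.49 = 457252.17
Difference = |453258.37 − 457252.17| = 3993.80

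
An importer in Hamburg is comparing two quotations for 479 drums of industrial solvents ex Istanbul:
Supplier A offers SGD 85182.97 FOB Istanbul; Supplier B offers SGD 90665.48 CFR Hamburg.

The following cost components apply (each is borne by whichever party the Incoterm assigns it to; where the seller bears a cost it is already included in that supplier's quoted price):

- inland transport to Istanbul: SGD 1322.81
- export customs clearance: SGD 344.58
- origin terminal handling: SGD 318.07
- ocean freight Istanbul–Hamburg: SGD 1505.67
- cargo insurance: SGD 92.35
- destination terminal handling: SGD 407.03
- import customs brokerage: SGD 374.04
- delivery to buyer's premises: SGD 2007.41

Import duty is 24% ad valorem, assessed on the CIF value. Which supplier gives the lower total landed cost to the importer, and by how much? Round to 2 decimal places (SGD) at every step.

Supplier A (FOB):
CIF value = FOB price + freight + insurance = 85182.97 + 1505.67 + 92.35 = 86780.99
Import duty = 86780.99 × 24% = 20827.44
Buyer bears (A): 1505.67 + 92.35 + 407.03 + 374.04 + 2007.41 = 4386.50
Landed cost (A) = invoice 85182.97 + 4386.50 + duty 20827.44 = 110396.91
Supplier B (CFR):
CIF value = CFR price + insurance = 90665.48 + 92.35 = 90757.83
Import duty = 90757.83 × 24% = 21781.88
Buyer bears (B): 92.35 + 407.03 + 374.04 + 2007.41 = 2880.83
Landed cost (B) = invoice 90665.48 + 2880.83 + duty 21781.88 = 115328.19
Difference = |110396.91 − 115328.19| = 4931.28

Supplier A is cheaper by SGD 4931.28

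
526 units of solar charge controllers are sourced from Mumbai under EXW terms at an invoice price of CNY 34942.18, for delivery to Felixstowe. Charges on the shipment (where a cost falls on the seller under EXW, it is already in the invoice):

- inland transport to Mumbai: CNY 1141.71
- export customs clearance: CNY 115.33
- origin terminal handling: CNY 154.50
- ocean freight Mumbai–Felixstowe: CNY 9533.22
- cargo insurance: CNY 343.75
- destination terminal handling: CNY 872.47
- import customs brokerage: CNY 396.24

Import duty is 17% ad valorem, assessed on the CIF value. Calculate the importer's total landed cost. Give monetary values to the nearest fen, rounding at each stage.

Total landed cost: CNY 55358.62

EXW: the seller makes goods available at their premises; the buyer bears all onward costs.
CIF value = EXW price + inland to port + export clearance + origin terminal + freight + insurance = 34942.18 + 1141.71 + 115.33 + 154.50 + 9533.22 + 343.75 = 46230.69
Import duty = 46230.69 × 17% = 7859.22
Buyer bears: inland to port 1141.71 + export clearance 115.33 + origin terminal 154.50 + freight 9533.22 + insurance 343.75 + destination terminal 872.47 + brokerage 396.24 + duty 7859.22 = 20416.44
Landed cost = invoice 34942.18 + 20416.44 = 55358.62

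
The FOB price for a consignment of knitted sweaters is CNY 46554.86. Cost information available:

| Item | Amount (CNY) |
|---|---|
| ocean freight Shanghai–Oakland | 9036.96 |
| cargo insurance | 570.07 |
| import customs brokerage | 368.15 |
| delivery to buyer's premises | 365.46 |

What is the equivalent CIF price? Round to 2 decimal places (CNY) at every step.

CIF price: CNY 56161.89

Not relevant to the conversion: brokerage, delivery — on the buyer under both terms; not part of either seller's price.
From FOB to CIF, the seller additionally bears: freight, insurance.
CIF price = 46554.86 + 9036.96 + 570.07 = 56161.89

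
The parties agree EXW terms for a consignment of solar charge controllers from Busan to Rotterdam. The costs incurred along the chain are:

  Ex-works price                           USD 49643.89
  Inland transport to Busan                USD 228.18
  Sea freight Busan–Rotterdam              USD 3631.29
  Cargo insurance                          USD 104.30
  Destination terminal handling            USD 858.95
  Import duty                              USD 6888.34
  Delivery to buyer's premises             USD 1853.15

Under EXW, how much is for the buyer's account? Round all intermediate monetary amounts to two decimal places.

EXW: the seller makes goods available at their premises; the buyer bears all onward costs.
Seller's account: goods 49643.89 = 49643.89
Buyer's account: inland to port 228.18 + freight 3631.29 + insurance 104.30 + destination terminal 858.95 + duty 6888.34 + delivery 1853.15 = 13564.21

Buyer's account: USD 13564.21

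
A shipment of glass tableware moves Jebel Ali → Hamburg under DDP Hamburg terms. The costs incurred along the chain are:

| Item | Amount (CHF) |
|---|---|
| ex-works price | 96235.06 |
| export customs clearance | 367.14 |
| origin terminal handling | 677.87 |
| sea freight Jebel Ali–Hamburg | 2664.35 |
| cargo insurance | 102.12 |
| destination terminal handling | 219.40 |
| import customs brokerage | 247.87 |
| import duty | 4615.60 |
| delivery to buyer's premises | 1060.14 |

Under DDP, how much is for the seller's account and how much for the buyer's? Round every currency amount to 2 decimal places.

Seller: CHF 106189.55; buyer: CHF 0.00

DDP: the seller bears all costs including import duty.
Seller's account: goods 96235.06 + export clearance 367.14 + origin terminal 677.87 + freight 2664.35 + insurance 102.12 + destination terminal 219.40 + brokerage 247.87 + duty 4615.60 + delivery 1060.14 = 106189.55
Buyer's account: 0.00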